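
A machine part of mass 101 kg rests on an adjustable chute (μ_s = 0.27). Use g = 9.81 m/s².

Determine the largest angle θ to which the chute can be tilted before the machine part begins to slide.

θ_max ≈ 15.1°

At the slip threshold, m g sin θ = μ_s · m g cos θ, so tan θ = μ_s.
θ_max = arctan(0.27) = 15.1°.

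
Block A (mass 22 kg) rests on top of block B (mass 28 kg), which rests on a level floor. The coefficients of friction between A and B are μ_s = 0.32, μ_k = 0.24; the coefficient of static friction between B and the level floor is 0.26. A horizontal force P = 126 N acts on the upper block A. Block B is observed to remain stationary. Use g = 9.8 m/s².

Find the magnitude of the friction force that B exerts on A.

f ≈ 51.7 N

Normal force at the A–B interface: N₁ = m_A g = 215.6 N.
Maximum static friction on A from B: μ_s N₁ = 0.32×215.6 = 68.99 N.
P = 126 N exceeds that limit, so A slips over B and the interface friction becomes kinetic: f₁ = μ_k N₁ = 0.24×215.6 = 51.7 N.
B experiences an equal 51.7 N forward from A (third law). B is in equilibrium, so the floor supplies f₂ = 51.7 N of static friction (limit μ_s(m_A+m_B)g = 127.4 N, not exceeded).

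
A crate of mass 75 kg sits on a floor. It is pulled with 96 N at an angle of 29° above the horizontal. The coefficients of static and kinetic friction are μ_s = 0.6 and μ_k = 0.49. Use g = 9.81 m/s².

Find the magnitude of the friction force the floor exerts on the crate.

N = m g − P sin α = 735.8 − 96×sin 29° = 689.2 N.
Horizontally, friction must balance P cos α = 83.96 N.
μ_s N = 0.6 × 689.2 = 413.5 N.
Since 83.96 N does not exceed the limit, the crate stays at rest and f = 84 N.

f ≈ 84 N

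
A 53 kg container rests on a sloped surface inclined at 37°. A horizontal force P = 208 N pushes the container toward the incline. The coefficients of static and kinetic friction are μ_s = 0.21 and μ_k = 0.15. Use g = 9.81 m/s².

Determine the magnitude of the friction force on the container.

f ≈ 81.1 N (up the incline)

The horizontal push has a component P sin θ into the surface, so N = m g cos θ + P sin θ = 415.2 + 125.2 = 540.4 N.
Parallel to the incline: P cos θ − m g sin θ = 166.1 − 312.9 = -146.8 N; the friction needed to balance this is 146.8 N acting up the slope.
Maximum static friction: μ_s N = 0.21 × 540.4 = 113.5 N.
The required 146.8 N exceeds the static limit, so the container slides down-slope and f = μ_k N = 0.15×540.4 = 81.1 N.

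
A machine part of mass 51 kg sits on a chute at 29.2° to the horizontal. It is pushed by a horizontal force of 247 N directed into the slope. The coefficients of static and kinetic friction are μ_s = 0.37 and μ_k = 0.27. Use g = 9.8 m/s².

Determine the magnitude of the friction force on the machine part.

f ≈ 28.2 N (up the incline)

Resolve perpendicular to the incline: N = m g cos θ + P sin θ = 51×9.8×cos 29.2° + 247×sin 29.2° = 556.8 N.
Parallel to the incline: P cos θ − m g sin θ = 215.6 − 243.8 = -28.22 N; the friction needed to balance this is 28.22 N acting up the slope.
The limit of static friction is μ_s N = 206 N.
Since 28.22 N is within the 206 N limit, the machine part stays put and friction is exactly 28.2 N.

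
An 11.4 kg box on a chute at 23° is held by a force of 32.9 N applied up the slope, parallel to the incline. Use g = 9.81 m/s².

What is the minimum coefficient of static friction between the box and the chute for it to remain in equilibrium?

μ_s,min ≈ 0.105

N = m g cos θ = 102.9 N.
Friction must make up the shortfall along the incline: f = m g sin θ − P = 43.7 − 32.9 = 10.8 N.
At the threshold f = μ_s N, so μ_s,min = 10.8/102.9 = 0.105.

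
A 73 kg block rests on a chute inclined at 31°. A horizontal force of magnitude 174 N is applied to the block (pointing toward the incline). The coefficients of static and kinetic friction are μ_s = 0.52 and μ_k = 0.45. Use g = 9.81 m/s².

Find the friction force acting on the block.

Resolve perpendicular to the incline: N = m g cos θ + P sin θ = 73×9.81×cos 31° + 174×sin 31° = 703.5 N.
Along the incline, the net driving force (taking up-slope positive) is P cos θ − m g sin θ = 149.1 − 368.8 = -219.7 N, so equilibrium requires friction f = 219.7 N (up-slope).
Maximum static friction: μ_s N = 0.52 × 703.5 = 365.8 N.
|f_req| = 219.7 ≤ 365.8 N → the block is in equilibrium; friction equals the required value.

f ≈ 220 N (up the incline)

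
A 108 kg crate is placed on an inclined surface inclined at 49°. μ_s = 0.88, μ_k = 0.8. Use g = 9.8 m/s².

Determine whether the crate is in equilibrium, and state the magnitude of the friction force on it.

f ≈ 555 N

N = m g cos θ = 694 N.
Down-slope weight component: m g sin θ = 799 N.
μ_s N = 611 N.
799 > 611 N, so it slides; kinetic friction f = μ_k N = 0.8×694 = 555 N.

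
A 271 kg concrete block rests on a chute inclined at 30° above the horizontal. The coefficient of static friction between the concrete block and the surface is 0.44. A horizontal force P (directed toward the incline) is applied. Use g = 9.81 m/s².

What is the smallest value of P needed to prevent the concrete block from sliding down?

P_min ≈ 291 N

The concrete block tends to slide down (tan θ > μ_s), so at the point of impending slip friction acts up-slope at its limit: f = μ_s N.
Perpendicular to the incline: N = m g cos θ + P sin θ.
Along the incline: P cos θ + μ_s N = m g sin θ, i.e. P cos θ + μ_s (m g cos θ + P sin θ) = m g sin θ.
Solving, P (cos θ + μ_s sin θ) = m g (sin θ − μ_s cos θ), so P = 2660×0.1189/1.086 = 291 N.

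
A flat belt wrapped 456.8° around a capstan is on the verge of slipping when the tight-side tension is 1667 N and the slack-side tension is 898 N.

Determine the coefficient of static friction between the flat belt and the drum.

μ ≈ 0.0776

T₂/T₁ = e^{μβ} → μ = ln(T₂/T₁)/β.
β = 456.8° = 7.973 rad.
μ = ln(1667/898)/7.973 = ln(1.856)/7.973 = 0.0776.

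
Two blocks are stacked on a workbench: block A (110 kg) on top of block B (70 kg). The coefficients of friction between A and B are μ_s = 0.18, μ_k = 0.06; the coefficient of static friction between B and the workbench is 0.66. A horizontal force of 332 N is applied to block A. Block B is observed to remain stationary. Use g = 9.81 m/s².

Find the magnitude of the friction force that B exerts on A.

f ≈ 64.7 N

The normal force B exerts on A is simply A's weight, N₁ = 1079 N.
So the A–B interface can sustain at most μ_s N₁ = 194.2 N of static friction.
P = 332 N exceeds that limit, so A slips over B and the interface friction becomes kinetic: f₁ = μ_k N₁ = 0.06×1079 = 64.7 N.
B experiences an equal 64.7 N forward from A (third law). B is in equilibrium, so the floor supplies f₂ = 64.7 N of static friction (limit μ_s(m_A+m_B)g = 1165 N, not exceeded).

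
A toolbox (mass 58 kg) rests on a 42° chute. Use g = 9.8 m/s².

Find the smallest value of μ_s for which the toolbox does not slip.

μ_s,min ≈ 0.9

At the slip threshold m g sin θ = μ_s m g cos θ, so μ_s,min = tan θ.
μ_s,min = tan 42° = 0.9.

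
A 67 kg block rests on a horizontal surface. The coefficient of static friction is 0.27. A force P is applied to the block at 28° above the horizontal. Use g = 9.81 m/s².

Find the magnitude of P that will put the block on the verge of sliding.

P ≈ 176 N

N = m g − P sin α (the pull lifts the block).
At impending slip, P cos α = μ_s N = μ_s (m g − P sin α).
Solving: P (cos α + μ_s sin α) = μ_s m g → P = 0.27×657/(cos 28° + 0.27 sin 28°) = 177/1.01 = 176 N.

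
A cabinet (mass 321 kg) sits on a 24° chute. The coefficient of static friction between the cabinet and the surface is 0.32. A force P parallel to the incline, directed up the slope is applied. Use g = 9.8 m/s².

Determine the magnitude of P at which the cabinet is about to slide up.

P ≈ 2200 N

At impending motion up the slope, friction acts down-slope at its limit: f = μ_s N.
P is parallel to the surface, so N = m g cos θ = 2870 N.
Along the incline: P = m g sin θ + μ_s N = 1280 + 0.32×2870 = 2200 N.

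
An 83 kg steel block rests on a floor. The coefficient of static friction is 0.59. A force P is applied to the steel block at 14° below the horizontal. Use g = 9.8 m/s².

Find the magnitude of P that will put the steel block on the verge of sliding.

N = m g + P sin α (the push presses the steel block into the floor).
At impending slip, P cos α = μ_s N = μ_s (m g + P sin α).
Solving: P (cos α − μ_s sin α) = μ_s m g → P = 0.59×813/(cos 14° − 0.59 sin 14°) = 480/0.8276 = 580 N.

P ≈ 580 N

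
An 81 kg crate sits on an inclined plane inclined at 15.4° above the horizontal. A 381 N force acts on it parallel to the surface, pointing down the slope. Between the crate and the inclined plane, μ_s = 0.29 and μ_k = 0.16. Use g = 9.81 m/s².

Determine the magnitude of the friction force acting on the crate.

f ≈ 123 N (up the incline)

Normal force: N = m g cos θ = 81 × 9.81 × cos 15.4° = 766.1 N.
For equilibrium along the incline the friction force must supply f = m g sin θ + P = 211 + 381 = 592 N (positive meaning up-slope).
The static-friction ceiling is μ_s N = 0.29 × 766.1 = 222.2 N.
Since |592| > 222.2 N, static friction cannot hold it; the crate slides down the incline and kinetic friction applies: f = μ_k N = 0.16 × 766.1 = 123 N.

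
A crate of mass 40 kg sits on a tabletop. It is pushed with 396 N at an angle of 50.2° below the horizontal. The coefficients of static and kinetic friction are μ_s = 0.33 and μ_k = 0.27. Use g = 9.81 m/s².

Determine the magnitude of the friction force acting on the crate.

f ≈ 188 N

Vertical equilibrium gives N = m g + P sin α = 696.6 N.
For equilibrium, f = P cos α = 396×cos 50.2° = 253.5 N.
μ_s N = 0.33 × 696.6 = 229.9 N.
253.5 > 229.9 N → the crate slides; f = μ_k N = 0.27×696.6 = 188 N.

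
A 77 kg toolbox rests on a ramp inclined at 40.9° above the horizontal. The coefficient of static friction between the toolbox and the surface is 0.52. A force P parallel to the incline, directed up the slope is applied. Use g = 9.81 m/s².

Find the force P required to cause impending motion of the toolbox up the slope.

At impending motion up the slope, friction acts down-slope at its limit: f = μ_s N.
P is parallel to the surface, so N = m g cos θ = 571 N.
Along the incline: P = m g sin θ + μ_s N = 495 + 0.52×571 = 791 N.

P ≈ 791 N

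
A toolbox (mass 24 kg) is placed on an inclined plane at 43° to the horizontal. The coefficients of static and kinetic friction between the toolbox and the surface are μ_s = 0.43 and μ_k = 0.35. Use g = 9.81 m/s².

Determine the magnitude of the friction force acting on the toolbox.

The normal reaction is N = m g cos θ = 172.2 N.
For equilibrium along the incline, friction must balance the weight component: f = m g sin θ = 160.6 N up the slope.
Static friction can supply at most μ_s N = 74.04 N.
|160.6| exceeds 74.04 N, so the toolbox slips down-slope; friction is kinetic, f = μ_k N = 0.35×172.2 = 60.3 N.

f ≈ 60.3 N (up the incline)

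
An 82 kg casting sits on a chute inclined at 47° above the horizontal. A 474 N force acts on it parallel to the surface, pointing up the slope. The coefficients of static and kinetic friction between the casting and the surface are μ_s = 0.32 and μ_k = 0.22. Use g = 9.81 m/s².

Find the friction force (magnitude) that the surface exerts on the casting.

Perpendicular to the surface, N = m g cos θ = 82·9.81·cos 47° = 548.6 N.
For equilibrium along the incline the friction force must supply f = m g sin θ − P = 588.3 − 474 = 114.3 N (positive meaning up-slope).
The static-friction ceiling is μ_s N = 0.32 × 548.6 = 175.6 N.
Since |114.3| ≤ 175.6 N, static friction is sufficient; f equals the required value, not μ_s N.

f ≈ 114 N (up the incline)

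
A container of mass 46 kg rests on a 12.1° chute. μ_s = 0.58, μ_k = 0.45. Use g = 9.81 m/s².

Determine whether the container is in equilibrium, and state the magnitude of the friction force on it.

N = m g cos θ = 441 N.
Down-slope weight component: m g sin θ = 94.6 N.
μ_s N = 256 N.
94.6 ≤ 256 N, so it stays put; friction = 94.6 N.

f ≈ 94.6 N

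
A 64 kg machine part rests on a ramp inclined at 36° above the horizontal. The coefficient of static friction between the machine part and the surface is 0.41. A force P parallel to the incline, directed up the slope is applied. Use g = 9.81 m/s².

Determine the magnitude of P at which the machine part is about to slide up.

At impending motion up the slope, friction acts down-slope at its limit: f = μ_s N.
P is parallel to the surface, so N = m g cos θ = 508 N.
Along the incline: P = m g sin θ + μ_s N = 369 + 0.41×508 = 577 N.

P ≈ 577 N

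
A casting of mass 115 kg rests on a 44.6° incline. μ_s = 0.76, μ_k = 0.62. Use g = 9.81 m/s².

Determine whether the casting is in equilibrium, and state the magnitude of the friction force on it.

f ≈ 498 N

N = m g cos θ = 803 N.
Down-slope weight component: m g sin θ = 792 N.
μ_s N = 610 N.
792 > 610 N, so it slides; kinetic friction f = μ_k N = 0.62×803 = 498 N.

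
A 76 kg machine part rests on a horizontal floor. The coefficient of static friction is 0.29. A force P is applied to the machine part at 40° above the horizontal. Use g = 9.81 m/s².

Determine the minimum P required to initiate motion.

N = m g − P sin α (the pull lifts the machine part).
At impending slip, P cos α = μ_s N = μ_s (m g − P sin α).
Solving: P (cos α + μ_s sin α) = μ_s m g → P = 0.29×746/(cos 40° + 0.29 sin 40°) = 216/0.9525 = 227 N.

P ≈ 227 N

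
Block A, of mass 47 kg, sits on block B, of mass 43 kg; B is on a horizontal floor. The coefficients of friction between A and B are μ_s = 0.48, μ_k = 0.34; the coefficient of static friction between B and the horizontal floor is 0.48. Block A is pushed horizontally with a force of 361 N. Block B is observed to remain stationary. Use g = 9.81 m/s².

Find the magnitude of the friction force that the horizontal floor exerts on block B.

Between the blocks, N₁ = m_A g = 461.1 N.
So the A–B interface can sustain at most μ_s N₁ = 221.3 N of static friction.
Since P = 361 N > 221.3 N, A slides on B; the A–B friction is kinetic: f₁ = μ_k N₁ = 0.34×461.1 = 157 N.
B experiences an equal 157 N forward from A (third law). B is in equilibrium, so the floor supplies f₂ = 157 N of static friction (limit μ_s(m_A+m_B)g = 423.8 N, not exceeded).

f ≈ 157 N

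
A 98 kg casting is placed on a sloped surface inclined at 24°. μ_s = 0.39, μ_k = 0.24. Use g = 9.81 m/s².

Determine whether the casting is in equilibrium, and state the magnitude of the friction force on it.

f ≈ 211 N

N = m g cos θ = 878 N.
Down-slope weight component: m g sin θ = 391 N.
μ_s N = 343 N.
391 > 343 N, so it slides; kinetic friction f = μ_k N = 0.24×878 = 211 N.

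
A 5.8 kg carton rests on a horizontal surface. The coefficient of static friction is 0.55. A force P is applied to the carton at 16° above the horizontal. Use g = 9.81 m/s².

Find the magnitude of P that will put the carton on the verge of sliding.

P ≈ 28.1 N

N = m g − P sin α (the pull lifts the carton).
At impending slip, P cos α = μ_s N = μ_s (m g − P sin α).
Solving: P (cos α + μ_s sin α) = μ_s m g → P = 0.55×56.9/(cos 16° + 0.55 sin 16°) = 31.3/1.113 = 28.1 N.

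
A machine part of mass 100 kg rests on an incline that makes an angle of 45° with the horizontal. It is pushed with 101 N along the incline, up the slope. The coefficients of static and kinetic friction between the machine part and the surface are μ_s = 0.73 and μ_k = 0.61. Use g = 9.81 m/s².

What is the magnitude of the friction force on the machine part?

Normal force: N = m g cos θ = 100 × 9.81 × cos 45° = 693.7 N.
For equilibrium along the incline the friction force must supply f = m g sin θ − P = 693.7 − 101 = 592.7 N (positive meaning up-slope).
Static friction can supply at most μ_s N = 506.4 N.
Since |592.7| > 506.4 N, static friction cannot hold it; the machine part slides down the incline and kinetic friction applies: f = μ_k N = 0.61 × 693.7 = 423 N.

f ≈ 423 N (up the incline)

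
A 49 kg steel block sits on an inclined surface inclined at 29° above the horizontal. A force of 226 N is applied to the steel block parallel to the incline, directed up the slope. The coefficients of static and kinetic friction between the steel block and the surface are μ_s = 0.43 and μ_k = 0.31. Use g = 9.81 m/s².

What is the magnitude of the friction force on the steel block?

f ≈ 7.04 N (up the incline)

Perpendicular to the surface, N = m g cos θ = 49·9.81·cos 29° = 420.4 N.
For equilibrium along the incline the friction force must supply f = m g sin θ − P = 233 − 226 = 7.043 N (positive meaning up-slope).
Maximum static friction available: μ_s N = 0.43 × 420.4 = 180.8 N.
Since |7.043| ≤ 180.8 N, no slip — friction simply equals what equilibrium demands.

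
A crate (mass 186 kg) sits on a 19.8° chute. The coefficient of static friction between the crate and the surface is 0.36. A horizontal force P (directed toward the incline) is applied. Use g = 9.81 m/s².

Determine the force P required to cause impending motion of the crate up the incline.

P ≈ 1510 N

At impending motion up the slope, friction acts down-slope at its limit: f = μ_s N.
Perpendicular to the incline: N = m g cos θ + P sin θ.
Along the incline: P cos θ = m g sin θ + μ_s N = m g sin θ + μ_s (m g cos θ + P sin θ).
Solving, P (cos θ − μ_s sin θ) = m g (sin θ + μ_s cos θ), so P = 186×9.81×(sin 19.8° + 0.36 cos 19.8°)/(cos 19.8° − 0.36 sin 19.8°) = 1820×0.6775/0.8189 = 1510 N.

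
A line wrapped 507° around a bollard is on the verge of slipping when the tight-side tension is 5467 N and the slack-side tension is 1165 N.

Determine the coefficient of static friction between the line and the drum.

T₂/T₁ = e^{μβ} → μ = ln(T₂/T₁)/β.
β = 507° = 8.849 rad.
μ = ln(5467/1165)/8.849 = ln(4.693)/8.849 = 0.175.

μ ≈ 0.175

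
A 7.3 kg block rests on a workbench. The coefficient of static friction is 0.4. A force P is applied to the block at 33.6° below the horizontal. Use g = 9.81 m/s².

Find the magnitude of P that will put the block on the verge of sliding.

N = m g + P sin α (the push presses the block into the workbench).
At impending slip, P cos α = μ_s N = μ_s (m g + P sin α).
Solving: P (cos α − μ_s sin α) = μ_s m g → P = 0.4×71.6/(cos 33.6° − 0.4 sin 33.6°) = 28.6/0.6116 = 46.8 N.

P ≈ 46.8 N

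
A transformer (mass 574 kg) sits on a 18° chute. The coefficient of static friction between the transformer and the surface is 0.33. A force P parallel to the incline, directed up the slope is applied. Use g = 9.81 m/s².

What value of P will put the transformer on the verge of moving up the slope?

At impending motion up the slope, friction acts down-slope at its limit: f = μ_s N.
P is parallel to the surface, so N = m g cos θ = 5360 N.
Along the incline: P = m g sin θ + μ_s N = 1740 + 0.33×5360 = 3510 N.

P ≈ 3510 N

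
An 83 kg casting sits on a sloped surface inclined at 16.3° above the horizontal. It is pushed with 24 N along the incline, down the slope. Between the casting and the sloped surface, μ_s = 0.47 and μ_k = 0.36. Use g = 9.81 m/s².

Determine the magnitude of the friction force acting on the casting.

f ≈ 253 N (up the incline)

Perpendicular to the surface, N = m g cos θ = 83·9.81·cos 16.3° = 781.5 N.
Parallel to the incline, ΣF = 0 gives f = m g sin θ + P = 228.5 + 24 = 252.5 N (up-slope positive).
Maximum static friction available: μ_s N = 0.47 × 781.5 = 367.3 N.
Since |252.5| ≤ 367.3 N, the casting remains in static equilibrium and friction takes exactly the required value.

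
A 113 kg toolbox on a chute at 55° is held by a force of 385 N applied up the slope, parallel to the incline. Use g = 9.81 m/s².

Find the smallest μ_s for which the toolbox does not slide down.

μ_s,min ≈ 0.823

N = m g cos θ = 635.8 N.
Friction must make up the shortfall along the incline: f = m g sin θ − P = 908.1 − 385 = 523.1 N.
At the threshold f = μ_s N, so μ_s,min = 523.1/635.8 = 0.823.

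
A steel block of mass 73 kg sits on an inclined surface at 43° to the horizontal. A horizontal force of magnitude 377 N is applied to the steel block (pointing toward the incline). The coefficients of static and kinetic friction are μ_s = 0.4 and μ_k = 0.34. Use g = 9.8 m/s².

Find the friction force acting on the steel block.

The horizontal push has a component P sin θ into the surface, so N = m g cos θ + P sin θ = 523.2 + 257.1 = 780.3 N.
Along the incline, the net driving force (taking up-slope positive) is P cos θ − m g sin θ = 275.7 − 487.9 = -212.2 N, so equilibrium requires friction f = 212.2 N (up-slope).
The limit of static friction is μ_s N = 312.1 N.
Since 212.2 N is within the 312.1 N limit, the steel block stays put and friction is exactly 212 N.

f ≈ 212 N (up the incline)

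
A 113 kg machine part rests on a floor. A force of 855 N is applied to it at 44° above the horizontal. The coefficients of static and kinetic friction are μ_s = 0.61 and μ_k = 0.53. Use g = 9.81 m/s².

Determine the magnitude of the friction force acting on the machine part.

f ≈ 273 N

The vertical component of P reduces the normal force: N = m g − P sin α = 1109 − 593.9 = 514.6 N.
Horizontally, friction must balance P cos α = 615 N.
μ_s N = 0.61 × 514.6 = 313.9 N.
The required friction exceeds μ_s N, so the machine part moves and f = μ_k N = 273 N.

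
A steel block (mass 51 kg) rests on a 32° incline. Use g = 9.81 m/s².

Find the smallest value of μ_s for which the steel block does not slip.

At the slip threshold m g sin θ = μ_s m g cos θ, so μ_s,min = tan θ.
μ_s,min = tan 32° = 0.625.

μ_s,min ≈ 0.625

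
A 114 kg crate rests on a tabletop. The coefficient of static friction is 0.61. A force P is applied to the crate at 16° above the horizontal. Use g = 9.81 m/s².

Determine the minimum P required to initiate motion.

P ≈ 604 N

N = m g − P sin α (the pull lifts the crate).
At impending slip, P cos α = μ_s N = μ_s (m g − P sin α).
Solving: P (cos α + μ_s sin α) = μ_s m g → P = 0.61×1120/(cos 16° + 0.61 sin 16°) = 682/1.129 = 604 N.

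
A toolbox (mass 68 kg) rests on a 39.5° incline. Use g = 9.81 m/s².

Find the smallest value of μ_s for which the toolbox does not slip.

At the slip threshold m g sin θ = μ_s m g cos θ, so μ_s,min = tan θ.
μ_s,min = tan 39.5° = 0.824.

μ_s,min ≈ 0.824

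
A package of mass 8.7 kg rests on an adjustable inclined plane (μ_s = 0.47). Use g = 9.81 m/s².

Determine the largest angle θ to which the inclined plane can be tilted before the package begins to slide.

θ_max ≈ 25.2°

At the slip threshold, m g sin θ = μ_s · m g cos θ, so tan θ = μ_s.
θ_max = arctan(0.47) = 25.2°.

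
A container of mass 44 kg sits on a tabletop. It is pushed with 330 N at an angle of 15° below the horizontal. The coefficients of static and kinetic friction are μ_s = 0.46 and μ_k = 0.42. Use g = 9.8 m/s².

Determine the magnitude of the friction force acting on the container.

Vertical equilibrium gives N = m g + P sin α = 516.6 N.
The horizontal driving force is P cos α = 318.8 N, so equilibrium needs friction f = 318.8 N.
μ_s N = 0.46 × 516.6 = 237.6 N.
The required friction exceeds μ_s N, so the container moves and f = μ_k N = 217 N.

f ≈ 217 N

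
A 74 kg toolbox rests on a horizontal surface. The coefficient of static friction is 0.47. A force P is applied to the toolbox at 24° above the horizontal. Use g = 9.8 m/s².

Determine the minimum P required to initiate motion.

P ≈ 309 N

N = m g − P sin α (the pull lifts the toolbox).
At impending slip, P cos α = μ_s N = μ_s (m g − P sin α).
Solving: P (cos α + μ_s sin α) = μ_s m g → P = 0.47×725/(cos 24° + 0.47 sin 24°) = 341/1.105 = 309 N.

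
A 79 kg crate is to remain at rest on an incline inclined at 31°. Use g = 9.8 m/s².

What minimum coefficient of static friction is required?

At the slip threshold m g sin θ = μ_s m g cos θ, so μ_s,min = tan θ.
μ_s,min = tan 31° = 0.601.

μ_s,min ≈ 0.601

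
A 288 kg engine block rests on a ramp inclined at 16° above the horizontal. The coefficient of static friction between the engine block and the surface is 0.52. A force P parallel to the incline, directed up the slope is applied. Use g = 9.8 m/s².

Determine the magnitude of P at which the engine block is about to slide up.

P ≈ 2190 N

At impending motion up the slope, friction acts down-slope at its limit: f = μ_s N.
P is parallel to the surface, so N = m g cos θ = 2710 N.
Along the incline: P = m g sin θ + μ_s N = 778 + 0.52×2710 = 2190 N.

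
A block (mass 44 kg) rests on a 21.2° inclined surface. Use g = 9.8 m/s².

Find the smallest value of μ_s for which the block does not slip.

At the slip threshold m g sin θ = μ_s m g cos θ, so μ_s,min = tan θ.
μ_s,min = tan 21.2° = 0.388.

μ_s,min ≈ 0.388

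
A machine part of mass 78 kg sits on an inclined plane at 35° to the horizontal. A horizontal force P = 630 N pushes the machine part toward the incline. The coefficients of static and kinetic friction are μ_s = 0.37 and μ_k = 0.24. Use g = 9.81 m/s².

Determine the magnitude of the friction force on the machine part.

f ≈ 77.2 N (down the incline)

Resolve perpendicular to the incline: N = m g cos θ + P sin θ = 78×9.81×cos 35° + 630×sin 35° = 988.2 N.
Parallel to the incline: P cos θ − m g sin θ = 516.1 − 438.9 = 77.18 N; the friction needed to balance this is 77.18 N acting down the slope.
The limit of static friction is μ_s N = 365.6 N.
|f_req| = 77.18 ≤ 365.6 N → the machine part is in equilibrium; friction equals the required value.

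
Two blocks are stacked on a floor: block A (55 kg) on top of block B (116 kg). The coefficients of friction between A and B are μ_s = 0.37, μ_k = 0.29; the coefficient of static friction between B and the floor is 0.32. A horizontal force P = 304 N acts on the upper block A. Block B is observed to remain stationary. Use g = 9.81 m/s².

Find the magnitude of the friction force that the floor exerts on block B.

f ≈ 156 N

Normal force at the A–B interface: N₁ = m_A g = 539.6 N.
Maximum static friction on A from B: μ_s N₁ = 0.37×539.6 = 199.6 N.
Since P = 304 N > 199.6 N, A slides on B; the A–B friction is kinetic: f₁ = μ_k N₁ = 0.29×539.6 = 156 N.
By Newton's third law B feels 156 N forward from A. With B stationary, the floor's static friction on B balances it: f₂ = 156 N (well within μ_s(m_A+m_B)g = 536.8 N).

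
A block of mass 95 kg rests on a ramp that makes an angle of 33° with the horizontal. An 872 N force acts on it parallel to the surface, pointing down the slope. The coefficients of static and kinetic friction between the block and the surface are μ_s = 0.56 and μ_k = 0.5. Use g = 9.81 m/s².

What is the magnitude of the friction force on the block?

f ≈ 391 N (up the incline)

Perpendicular to the surface, N = m g cos θ = 95·9.81·cos 33° = 781.6 N.
The friction needed for equilibrium is m g sin θ + P = 507.6 + 872 = 1380 N, measured positive up-slope.
Maximum static friction available: μ_s N = 0.56 × 781.6 = 437.7 N.
Since |1380| > 437.7 N, static friction cannot hold it; the block slides down the incline and kinetic friction applies: f = μ_k N = 0.5 × 781.6 = 391 N.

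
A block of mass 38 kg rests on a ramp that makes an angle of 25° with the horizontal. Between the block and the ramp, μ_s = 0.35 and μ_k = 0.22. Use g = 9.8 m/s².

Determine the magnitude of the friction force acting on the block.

f ≈ 74.3 N (up the incline)

Perpendicular to the surface, N = m g cos θ = 38·9.8·cos 25° = 337.5 N.
For equilibrium along the incline, friction must balance the weight component: f = m g sin θ = 157.4 N up the slope.
Static friction can supply at most μ_s N = 118.1 N.
|157.4| exceeds 118.1 N, so the block slips down-slope; friction is kinetic, f = μ_k N = 0.22×337.5 = 74.3 N.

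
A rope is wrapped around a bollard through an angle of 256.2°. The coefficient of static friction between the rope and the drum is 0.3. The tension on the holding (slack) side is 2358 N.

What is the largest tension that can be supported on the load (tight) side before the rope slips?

T_max ≈ 9020 N

At impending slip the capstan equation gives T₂/T₁ = e^{μβ} with β in radians.
β = 256.2° × π/180 = 4.472 rad.
e^{μβ} = e^{0.3×4.472} = 3.825.
T₂ = T₁ · e^{μβ} = 2358 × 3.825 = 9020 N.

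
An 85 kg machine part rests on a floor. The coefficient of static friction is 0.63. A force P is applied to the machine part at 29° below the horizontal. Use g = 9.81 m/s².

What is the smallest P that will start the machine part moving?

P ≈ 923 N

N = m g + P sin α (the push presses the machine part into the floor).
At impending slip, P cos α = μ_s N = μ_s (m g + P sin α).
Solving: P (cos α − μ_s sin α) = μ_s m g → P = 0.63×834/(cos 29° − 0.63 sin 29°) = 525/0.5692 = 923 N.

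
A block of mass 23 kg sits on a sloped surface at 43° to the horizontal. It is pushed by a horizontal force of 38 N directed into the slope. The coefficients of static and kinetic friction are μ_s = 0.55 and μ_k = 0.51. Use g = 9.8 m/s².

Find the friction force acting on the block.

f ≈ 97.3 N (up the incline)

Resolve perpendicular to the incline: N = m g cos θ + P sin θ = 23×9.8×cos 43° + 38×sin 43° = 190.8 N.
Along the incline, the net driving force (taking up-slope positive) is P cos θ − m g sin θ = 27.79 − 153.7 = -125.9 N, so equilibrium requires friction f = 125.9 N (up-slope).
The limit of static friction is μ_s N = 104.9 N.
|f_req| = 125.9 > 104.9 N → the block slides down the incline; f = μ_k N = 0.51 × 190.8 = 97.3 N.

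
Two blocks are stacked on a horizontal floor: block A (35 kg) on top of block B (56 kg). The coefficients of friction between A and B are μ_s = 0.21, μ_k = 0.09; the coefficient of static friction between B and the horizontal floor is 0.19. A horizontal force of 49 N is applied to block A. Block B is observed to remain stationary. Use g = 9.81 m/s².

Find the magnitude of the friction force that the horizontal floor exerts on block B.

The normal force B exerts on A is simply A's weight, N₁ = 343.4 N.
Maximum static friction on A from B: μ_s N₁ = 0.21×343.4 = 72.1 N.
Since P = 49 N ≤ 72.1 N, A does not slip on B; friction on A equals P = 49 N.
B experiences an equal 49 N forward from A (third law). B is in equilibrium, so the floor supplies f₂ = 49 N of static friction (limit μ_s(m_A+m_B)g = 169.6 N, not exceeded).

f ≈ 49 N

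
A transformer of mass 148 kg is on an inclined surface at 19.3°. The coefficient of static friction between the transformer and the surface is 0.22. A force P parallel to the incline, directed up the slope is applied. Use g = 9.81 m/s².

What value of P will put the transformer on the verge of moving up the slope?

At impending motion up the slope, friction acts down-slope at its limit: f = μ_s N.
P is parallel to the surface, so N = m g cos θ = 1370 N.
Along the incline: P = m g sin θ + μ_s N = 480 + 0.22×1370 = 781 N.

P ≈ 781 N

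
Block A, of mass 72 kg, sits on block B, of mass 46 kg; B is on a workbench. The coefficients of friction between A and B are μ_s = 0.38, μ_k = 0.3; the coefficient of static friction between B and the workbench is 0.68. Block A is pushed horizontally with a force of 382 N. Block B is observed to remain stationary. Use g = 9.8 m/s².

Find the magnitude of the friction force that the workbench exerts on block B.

The normal force B exerts on A is simply A's weight, N₁ = 705.6 N.
Maximum static friction on A from B: μ_s N₁ = 0.38×705.6 = 268.1 N.
Since P = 382 N > 268.1 N, A slides on B; the A–B friction is kinetic: f₁ = μ_k N₁ = 0.3×705.6 = 212 N.
By Newton's third law B feels 212 N forward from A. With B stationary, the floor's static friction on B balances it: f₂ = 212 N (well within μ_s(m_A+m_B)g = 786.4 N).

f ≈ 212 N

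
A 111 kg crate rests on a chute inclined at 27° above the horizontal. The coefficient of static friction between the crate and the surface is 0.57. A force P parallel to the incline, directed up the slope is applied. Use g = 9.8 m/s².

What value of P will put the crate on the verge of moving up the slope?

P ≈ 1050 N

At impending motion up the slope, friction acts down-slope at its limit: f = μ_s N.
P is parallel to the surface, so N = m g cos θ = 969 N.
Along the incline: P = m g sin θ + μ_s N = 494 + 0.57×969 = 1050 N.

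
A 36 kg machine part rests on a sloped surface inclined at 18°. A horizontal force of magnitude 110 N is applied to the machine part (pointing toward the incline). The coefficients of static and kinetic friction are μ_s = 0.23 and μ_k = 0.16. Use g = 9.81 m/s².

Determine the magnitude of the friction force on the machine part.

f ≈ 4.52 N (up the incline)

Resolve perpendicular to the incline: N = m g cos θ + P sin θ = 36×9.81×cos 18° + 110×sin 18° = 369.9 N.
Parallel to the incline: P cos θ − m g sin θ = 104.6 − 109.1 = -4.516 N; the friction needed to balance this is 4.516 N acting up the slope.
The limit of static friction is μ_s N = 85.07 N.
|f_req| = 4.516 ≤ 85.07 N → the machine part is in equilibrium; friction equals the required value.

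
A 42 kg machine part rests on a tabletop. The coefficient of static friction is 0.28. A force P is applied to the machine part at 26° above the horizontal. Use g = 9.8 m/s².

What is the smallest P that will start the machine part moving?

N = m g − P sin α (the pull lifts the machine part).
At impending slip, P cos α = μ_s N = μ_s (m g − P sin α).
Solving: P (cos α + μ_s sin α) = μ_s m g → P = 0.28×412/(cos 26° + 0.28 sin 26°) = 115/1.022 = 113 N.

P ≈ 113 N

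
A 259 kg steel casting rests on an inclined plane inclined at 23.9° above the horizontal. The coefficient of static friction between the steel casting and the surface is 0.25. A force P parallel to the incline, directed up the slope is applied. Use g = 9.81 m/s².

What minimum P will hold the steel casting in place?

The steel casting tends to slide down (tan θ > μ_s), so at the point of impending slip friction acts up-slope at its limit: f = μ_s N.
P is parallel to the surface, so N = m g cos θ = 2320 N.
Along the incline: P + μ_s N = m g sin θ, so P = 1030 − 0.25×2320 = 449 N.

P_min ≈ 449 N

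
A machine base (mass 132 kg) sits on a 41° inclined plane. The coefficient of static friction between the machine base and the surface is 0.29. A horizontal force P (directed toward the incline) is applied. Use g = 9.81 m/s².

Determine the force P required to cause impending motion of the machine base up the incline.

P ≈ 2010 N

At impending motion up the slope, friction acts down-slope at its limit: f = μ_s N.
Perpendicular to the incline: N = m g cos θ + P sin θ.
Along the incline: P cos θ = m g sin θ + μ_s N = m g sin θ + μ_s (m g cos θ + P sin θ).
Solving, P (cos θ − μ_s sin θ) = m g (sin θ + μ_s cos θ), so P = 132×9.81×(sin 41° + 0.29 cos 41°)/(cos 41° − 0.29 sin 41°) = 1290×0.8749/0.5645 = 2010 N.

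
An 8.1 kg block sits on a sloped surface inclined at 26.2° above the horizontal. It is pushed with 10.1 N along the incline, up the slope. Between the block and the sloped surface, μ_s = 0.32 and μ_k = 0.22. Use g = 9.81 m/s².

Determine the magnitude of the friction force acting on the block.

Normal force: N = m g cos θ = 8.1 × 9.81 × cos 26.2° = 71.3 N.
For equilibrium along the incline the friction force must supply f = m g sin θ − P = 35.08 − 10.1 = 24.98 N (positive meaning up-slope).
The static-friction ceiling is μ_s N = 0.32 × 71.3 = 22.82 N.
|24.98| exceeds 22.82 N, so the block slips down-slope; friction is kinetic, f = μ_k N = 0.22×71.3 = 15.7 N.

f ≈ 15.7 N (up the incline)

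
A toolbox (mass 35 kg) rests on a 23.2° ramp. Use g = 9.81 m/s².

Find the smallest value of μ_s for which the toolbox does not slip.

μ_s,min ≈ 0.429

At the slip threshold m g sin θ = μ_s m g cos θ, so μ_s,min = tan θ.
μ_s,min = tan 23.2° = 0.429.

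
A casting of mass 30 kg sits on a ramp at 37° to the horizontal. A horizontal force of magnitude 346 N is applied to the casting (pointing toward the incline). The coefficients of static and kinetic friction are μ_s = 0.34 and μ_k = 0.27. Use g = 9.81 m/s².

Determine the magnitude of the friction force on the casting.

Normal direction: N = m g cos θ + P sin θ = 443.3 N.
Along the incline, the net driving force (taking up-slope positive) is P cos θ − m g sin θ = 276.3 − 177.1 = 99.21 N, so equilibrium requires friction f = -99.21 N (down-slope).
Maximum static friction: μ_s N = 0.34 × 443.3 = 150.7 N.
Since 99.21 N is within the 150.7 N limit, the casting stays put and friction is exactly 99.2 N.

f ≈ 99.2 N (down the incline)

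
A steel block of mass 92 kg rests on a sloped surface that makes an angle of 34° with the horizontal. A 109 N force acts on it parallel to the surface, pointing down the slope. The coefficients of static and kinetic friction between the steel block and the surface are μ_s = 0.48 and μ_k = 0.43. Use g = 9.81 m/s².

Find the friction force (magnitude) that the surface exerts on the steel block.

Perpendicular to the surface, N = m g cos θ = 92·9.81·cos 34° = 748.2 N.
For equilibrium along the incline the friction force must supply f = m g sin θ + P = 504.7 + 109 = 613.7 N (positive meaning up-slope).
Static friction can supply at most μ_s N = 359.1 N.
|613.7| exceeds 359.1 N, so the steel block slips down-slope; friction is kinetic, f = μ_k N = 0.43×748.2 = 322 N.

f ≈ 322 N (up the incline)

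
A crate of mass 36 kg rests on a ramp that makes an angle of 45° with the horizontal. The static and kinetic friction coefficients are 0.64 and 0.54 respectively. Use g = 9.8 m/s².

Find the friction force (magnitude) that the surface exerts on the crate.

Perpendicular to the surface, N = m g cos θ = 36·9.8·cos 45° = 249.5 N.
Along the slope the weight component is m g sin θ = 249.5 N; friction must supply exactly this, acting up-slope.
Static friction can supply at most μ_s N = 159.7 N.
|249.5| exceeds 159.7 N, so the crate slips down-slope; friction is kinetic, f = μ_k N = 0.54×249.5 = 135 N.

f ≈ 135 N (up the incline)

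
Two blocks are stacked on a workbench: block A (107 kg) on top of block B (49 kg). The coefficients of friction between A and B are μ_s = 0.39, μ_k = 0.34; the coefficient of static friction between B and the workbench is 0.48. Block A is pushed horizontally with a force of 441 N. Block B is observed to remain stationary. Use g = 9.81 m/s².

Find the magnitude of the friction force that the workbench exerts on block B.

f ≈ 357 N

Between the blocks, N₁ = m_A g = 1050 N.
Maximum static friction on A from B: μ_s N₁ = 0.39×1050 = 409.4 N.
Since P = 441 N > 409.4 N, A slides on B; the A–B friction is kinetic: f₁ = μ_k N₁ = 0.34×1050 = 357 N.
By Newton's third law B feels 357 N forward from A. With B stationary, the floor's static friction on B balances it: f₂ = 357 N (well within μ_s(m_A+m_B)g = 734.6 N).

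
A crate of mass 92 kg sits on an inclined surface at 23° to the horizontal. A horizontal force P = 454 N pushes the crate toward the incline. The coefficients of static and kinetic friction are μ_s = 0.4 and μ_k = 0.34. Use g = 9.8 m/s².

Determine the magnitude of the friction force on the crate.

The horizontal push has a component P sin θ into the surface, so N = m g cos θ + P sin θ = 829.9 + 177.4 = 1007 N.
Along the incline, the net driving force (taking up-slope positive) is P cos θ − m g sin θ = 417.9 − 352.3 = 65.63 N, so equilibrium requires friction f = -65.63 N (down-slope).
Maximum static friction: μ_s N = 0.4 × 1007 = 402.9 N.
Since 65.63 N is within the 402.9 N limit, the crate stays put and friction is exactly 65.6 N.

f ≈ 65.6 N (down the incline)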